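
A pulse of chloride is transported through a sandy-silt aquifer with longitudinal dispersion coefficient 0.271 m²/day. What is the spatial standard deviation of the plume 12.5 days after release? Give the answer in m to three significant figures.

Dispersive spreading gives a Gaussian with σ² = 2Dt; advection only shifts the center.
σ = √(2 × 0.271 × 12.5) = 2.60 m.

2.60 m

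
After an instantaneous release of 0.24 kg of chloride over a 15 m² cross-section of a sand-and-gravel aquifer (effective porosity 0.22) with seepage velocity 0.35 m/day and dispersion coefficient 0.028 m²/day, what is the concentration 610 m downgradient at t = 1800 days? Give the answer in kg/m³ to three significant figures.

For an instantaneous plane source, C(x,t) = M/(n_e·A·√(4πDt)) · exp(−(x−vt)²/(4Dt)), with n_e·A the pore (flow) area.
Plume center vt = 0.35 × 1800 = 630 m, so the well at 610 m is 20 m upgradient of the peak.
√(4πDt) = 25.17 m, giving peak height M/(n_e·A·√(4πDt)) = 0.24/(0.22 × 15 × 25.17) = 0.002889 kg/m³.
(x−vt)²/(4Dt) = (-20)²/(4 × 0.028 × 1800) = 1.984; exp(−1.984) = 0.1375.
C = 0.002889 × 0.1375 = 0.000397 kg/m³.

0.000397 kg/m³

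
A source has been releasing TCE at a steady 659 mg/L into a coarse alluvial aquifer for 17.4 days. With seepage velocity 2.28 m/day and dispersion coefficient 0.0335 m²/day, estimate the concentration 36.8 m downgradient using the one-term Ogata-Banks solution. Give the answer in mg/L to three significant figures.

For a continuous step input, C/C₀ ≈ ½·erfc((x−vt)/(2√(Dt))).
vt = 2.28 × 17.4 = 39.672 m and 2√(Dt) = 2√(0.0335 × 17.4) = 1.527 m.
Argument (x−vt)/(2√(Dt)) = (36.8 − 39.672)/1.527 = -1.881; ½·erfc(-1.881) = 0.9961.
C = 659 × 0.9961 = 656 mg/L.

656 mg/L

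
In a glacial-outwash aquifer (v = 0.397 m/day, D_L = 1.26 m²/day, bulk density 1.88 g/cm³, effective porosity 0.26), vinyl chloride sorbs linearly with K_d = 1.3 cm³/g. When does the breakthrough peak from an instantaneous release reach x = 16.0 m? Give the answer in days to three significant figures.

Retardation factor R = 1 + ρ_b·K_d/n = 1 + 1.88 × 1.3/0.26 = 10.40.
Sorption retards both mechanisms: v_R = v/R = 0.03817 m/day, D_R = D/R = 0.1212 m²/day.
Peak time from v_R²t² + 2D_R t − x² = 0: t = (√(D_R² + v_R²x²) − D_R)/v_R².
√(D_R² + v_R²x²) = √(0.1212² + 0.03817² × 16.0²) = 0.6226; v_R² = 0.001457.
t = (0.6226 − 0.1212)/0.001457 = 344 days.

344 days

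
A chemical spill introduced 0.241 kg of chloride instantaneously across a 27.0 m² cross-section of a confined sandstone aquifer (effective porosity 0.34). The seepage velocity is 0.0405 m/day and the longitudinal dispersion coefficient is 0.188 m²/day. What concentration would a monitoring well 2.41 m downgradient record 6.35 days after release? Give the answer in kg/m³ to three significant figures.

For an instantaneous plane source, C(x,t) = M/(n_e·A·√(4πDt)) · exp(−(x−vt)²/(4Dt)), with n_e·A the pore (flow) area.
Plume center vt = 0.0405 × 6.35 = 0.257175 m, so the well at 2.41 m is 2.152825 m downgradient of the peak.
√(4πDt) = 3.873 m, giving peak height M/(n_e·A·√(4πDt)) = 0.241/(0.34 × 27.0 × 3.873) = 0.006778 kg/m³.
(x−vt)²/(4Dt) = (2.152825)²/(4 × 0.188 × 6.35) = 0.9706; exp(−0.9706) = 0.3789.
C = 0.006778 × 0.3789 = 0.00257 kg/m³.

0.00257 kg/m³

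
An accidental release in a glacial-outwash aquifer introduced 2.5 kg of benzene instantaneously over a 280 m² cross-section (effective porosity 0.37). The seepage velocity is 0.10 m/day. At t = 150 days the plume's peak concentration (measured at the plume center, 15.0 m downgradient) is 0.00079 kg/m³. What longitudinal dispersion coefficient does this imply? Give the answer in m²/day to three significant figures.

At the plume center C_max = M/(n_e·A·√(4πDt)), so D = M²/(4πt·(n_e·A·C_max)²).
n_e·A·C_max = 0.37 × 280 × 0.00079 = 0.08184 kg/m.
D = 2.5²/(4π × 150 × 0.08184²) = 0.495 m²/day.

0.495 m²/day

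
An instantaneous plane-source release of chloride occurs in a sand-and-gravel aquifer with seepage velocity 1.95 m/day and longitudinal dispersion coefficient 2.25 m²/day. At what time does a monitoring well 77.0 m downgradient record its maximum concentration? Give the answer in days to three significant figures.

For the 1D instantaneous-source solution, setting ∂C/∂t = 0 at fixed x gives v²t² + 2Dt − x² = 0, so t = (√(D² + v²x²) − D)/v².
√(D² + v²x²) = √(2.25² + 1.95² × 77.0²) = 150.2; v² = 3.8025.
t = (150.2 − 2.25)/3.8025 = 38.9 days (vs. the pure-advection estimate x/v = 39.5 d).

38.9 days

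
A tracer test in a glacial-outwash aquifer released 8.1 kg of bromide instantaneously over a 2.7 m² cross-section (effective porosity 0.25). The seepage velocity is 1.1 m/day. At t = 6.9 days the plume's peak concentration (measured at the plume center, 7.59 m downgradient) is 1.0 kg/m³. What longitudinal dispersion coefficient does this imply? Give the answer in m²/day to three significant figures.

At the plume center C_max = M/(n_e·A·√(4πDt)), so D = M²/(4πt·(n_e·A·C_max)²).
n_e·A·C_max = 0.25 × 2.7 × 1.0 = 0.6750 kg/m.
D = 8.1²/(4π × 6.9 × 0.6750²) = 1.66 m²/day.

1.66 m²/day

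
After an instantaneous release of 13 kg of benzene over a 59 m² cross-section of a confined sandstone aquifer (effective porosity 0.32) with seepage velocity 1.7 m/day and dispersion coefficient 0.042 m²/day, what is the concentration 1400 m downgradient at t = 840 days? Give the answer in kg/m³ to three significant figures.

For an instantaneous plane source, C(x,t) = M/(n_e·A·√(4πDt)) · exp(−(x−vt)²/(4Dt)), with n_e·A the pore (flow) area.
Plume center vt = 1.7 × 840 = 1428 m, so the well at 1400 m is 28 m upgradient of the peak.
√(4πDt) = 21.06 m, giving peak height M/(n_e·A·√(4πDt)) = 13/(0.32 × 59 × 21.06) = 0.03270 kg/m³.
(x−vt)²/(4Dt) = (-28)²/(4 × 0.042 × 840) = 5.556; exp(−5.556) = 0.003864.
C = 0.03270 × 0.003864 = 0.000126 kg/m³.

0.000126 kg/m³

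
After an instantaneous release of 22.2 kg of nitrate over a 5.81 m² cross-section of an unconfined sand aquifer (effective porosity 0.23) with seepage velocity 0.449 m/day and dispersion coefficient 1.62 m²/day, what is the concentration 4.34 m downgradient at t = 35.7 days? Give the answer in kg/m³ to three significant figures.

0.341 kg/m³

For an instantaneous plane source, C(x,t) = M/(n_e·A·√(4πDt)) · exp(−(x−vt)²/(4Dt)), with n_e·A the pore (flow) area.
Plume center vt = 0.449 × 35.7 = 16.0293 m, so the well at 4.34 m is 11.6893 m upgradient of the peak.
√(4πDt) = 26.96 m, giving peak height M/(n_e·A·√(4πDt)) = 22.2/(0.23 × 5.81 × 26.96) = 0.6162 kg/m³.
(x−vt)²/(4Dt) = (-11.6893)²/(4 × 1.62 × 35.7) = 0.5907; exp(−0.5907) = 0.5539.
C = 0.6162 × 0.5539 = 0.341 kg/m³.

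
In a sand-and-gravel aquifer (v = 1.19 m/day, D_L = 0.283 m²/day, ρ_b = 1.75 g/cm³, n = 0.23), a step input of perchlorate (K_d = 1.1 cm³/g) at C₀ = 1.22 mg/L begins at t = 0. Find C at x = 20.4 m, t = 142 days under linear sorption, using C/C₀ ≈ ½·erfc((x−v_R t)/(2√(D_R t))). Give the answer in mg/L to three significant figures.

Retardation factor R = 1 + ρ_b·K_d/n = 1 + 1.75 × 1.1/0.23 = 9.370.
Sorption retards both mechanisms: v_R = v/R = 0.1270 m/day, D_R = D/R = 0.03020 m²/day.
v_R·t = 0.1270 × 142 = 18.034 m; 2√(D_R t) = 4.142 m; argument = (20.4 − 18.034)/4.142 = 0.5712.
C = C₀ × ½·erfc(0.5712) = 1.22 × 0.2096 = 0.256 mg/L.

0.256 mg/L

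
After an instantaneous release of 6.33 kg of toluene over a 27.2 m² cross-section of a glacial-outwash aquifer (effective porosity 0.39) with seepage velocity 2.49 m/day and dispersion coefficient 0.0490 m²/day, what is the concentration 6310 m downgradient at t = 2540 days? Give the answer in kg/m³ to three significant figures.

0.00983 kg/m³

For an instantaneous plane source, C(x,t) = M/(n_e·A·√(4πDt)) · exp(−(x−vt)²/(4Dt)), with n_e·A the pore (flow) area.
Plume center vt = 2.49 × 2540 = 6324.6 m, so the well at 6310 m is 14.6 m upgradient of the peak.
√(4πDt) = 39.55 m, giving peak height M/(n_e·A·√(4πDt)) = 6.33/(0.39 × 27.2 × 39.55) = 0.01509 kg/m³.
(x−vt)²/(4Dt) = (-14.6)²/(4 × 0.0490 × 2540) = 0.4282; exp(−0.4282) = 0.6517.
C = 0.01509 × 0.6517 = 0.00983 kg/m³.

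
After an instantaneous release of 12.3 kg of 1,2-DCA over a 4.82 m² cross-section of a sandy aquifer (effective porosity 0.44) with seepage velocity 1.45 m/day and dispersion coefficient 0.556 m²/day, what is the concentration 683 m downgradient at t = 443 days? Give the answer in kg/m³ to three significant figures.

0.0195 kg/m³

For an instantaneous plane source, C(x,t) = M/(n_e·A·√(4πDt)) · exp(−(x−vt)²/(4Dt)), with n_e·A the pore (flow) area.
Plume center vt = 1.45 × 443 = 642.35 m, so the well at 683 m is 40.65 m downgradient of the peak.
√(4πDt) = 55.63 m, giving peak height M/(n_e·A·√(4πDt)) = 12.3/(0.44 × 4.82 × 55.63) = 0.1043 kg/m³.
(x−vt)²/(4Dt) = (40.65)²/(4 × 0.556 × 443) = 1.677; exp(−1.677) = 0.1869.
C = 0.1043 × 0.1869 = 0.0195 kg/m³.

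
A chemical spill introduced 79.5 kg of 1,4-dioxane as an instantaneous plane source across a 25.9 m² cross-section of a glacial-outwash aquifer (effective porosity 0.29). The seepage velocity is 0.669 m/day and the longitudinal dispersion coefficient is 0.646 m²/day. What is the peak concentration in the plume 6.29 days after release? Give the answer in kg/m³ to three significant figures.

1.48 kg/m³

The peak of an instantaneous 1D plume sits at x = vt; there the Gaussian factor is 1 and C_max = M/(n_e·A·√(4πDt)), where n_e·A is the pore area the mass is dissolved in.
√(4πDt) = √(4π × 0.646 × 6.29) = 7.146 m, so C_max = 79.5/(0.29 × 25.9 × 7.146) = 1.48 kg/m³.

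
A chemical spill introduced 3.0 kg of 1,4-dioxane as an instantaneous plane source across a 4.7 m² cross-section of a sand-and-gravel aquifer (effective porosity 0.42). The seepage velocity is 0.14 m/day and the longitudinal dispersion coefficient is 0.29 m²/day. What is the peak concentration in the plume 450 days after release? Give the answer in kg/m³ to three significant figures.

The peak of an instantaneous 1D plume sits at x = vt; there the Gaussian factor is 1 and C_max = M/(n_e·A·√(4πDt)), where n_e·A is the pore area the mass is dissolved in.
√(4πDt) = √(4π × 0.29 × 450) = 40.50 m, so C_max = 3.0/(0.42 × 4.7 × 40.50) = 0.0375 kg/m³.

0.0375 kg/m³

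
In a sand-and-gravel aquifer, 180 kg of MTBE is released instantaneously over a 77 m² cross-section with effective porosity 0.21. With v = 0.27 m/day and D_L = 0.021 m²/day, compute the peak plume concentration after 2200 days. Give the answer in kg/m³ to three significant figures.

0.462 kg/m³

The peak of an instantaneous 1D plume sits at x = vt; there the Gaussian factor is 1 and C_max = M/(n_e·A·√(4πDt)), where n_e·A is the pore area the mass is dissolved in.
√(4πDt) = √(4π × 0.021 × 2200) = 24.09 m, so C_max = 180/(0.21 × 77 × 24.09) = 0.462 kg/m³.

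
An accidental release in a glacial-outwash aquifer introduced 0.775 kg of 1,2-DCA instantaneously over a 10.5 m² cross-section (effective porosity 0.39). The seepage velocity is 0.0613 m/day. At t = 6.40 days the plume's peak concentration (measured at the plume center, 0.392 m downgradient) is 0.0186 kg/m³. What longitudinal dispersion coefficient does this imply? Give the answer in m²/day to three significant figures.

At the plume center C_max = M/(n_e·A·√(4πDt)), so D = M²/(4πt·(n_e·A·C_max)²).
n_e·A·C_max = 0.39 × 10.5 × 0.0186 = 0.07617 kg/m.
D = 0.775²/(4π × 6.40 × 0.07617²) = 1.29 m²/day.

1.29 m²/day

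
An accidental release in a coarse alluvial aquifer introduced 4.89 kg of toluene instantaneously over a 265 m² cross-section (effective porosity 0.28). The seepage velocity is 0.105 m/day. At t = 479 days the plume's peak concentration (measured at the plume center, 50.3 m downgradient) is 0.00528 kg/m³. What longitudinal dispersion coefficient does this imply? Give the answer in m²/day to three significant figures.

At the plume center C_max = M/(n_e·A·√(4πDt)), so D = M²/(4πt·(n_e·A·C_max)²).
n_e·A·C_max = 0.28 × 265 × 0.00528 = 0.3918 kg/m.
D = 4.89²/(4π × 479 × 0.3918²) = 0.0259 m²/day.

0.0259 m²/day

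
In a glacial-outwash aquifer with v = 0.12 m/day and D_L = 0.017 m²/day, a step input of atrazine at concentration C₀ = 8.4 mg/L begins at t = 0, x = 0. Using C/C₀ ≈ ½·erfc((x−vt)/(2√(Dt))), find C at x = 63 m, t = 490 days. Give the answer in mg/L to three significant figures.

For a continuous step input, C/C₀ ≈ ½·erfc((x−vt)/(2√(Dt))).
vt = 0.12 × 490 = 58.8 m and 2√(Dt) = 2√(0.017 × 490) = 5.772 m.
Argument (x−vt)/(2√(Dt)) = (63 − 58.8)/5.772 = 0.7277; ½·erfc(0.7277) = 0.1517.
C = 8.4 × 0.1517 = 1.27 mg/L.

1.27 mg/L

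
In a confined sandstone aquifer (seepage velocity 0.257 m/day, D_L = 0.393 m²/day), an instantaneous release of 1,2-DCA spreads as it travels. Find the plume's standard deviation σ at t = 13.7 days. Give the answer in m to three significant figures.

3.28 m

Dispersive spreading gives a Gaussian with σ² = 2Dt; advection only shifts the center.
σ = √(2 × 0.393 × 13.7) = 3.28 m.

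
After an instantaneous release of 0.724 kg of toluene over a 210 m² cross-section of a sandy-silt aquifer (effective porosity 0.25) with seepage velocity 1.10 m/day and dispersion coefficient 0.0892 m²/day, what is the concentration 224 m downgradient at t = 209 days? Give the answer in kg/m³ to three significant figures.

0.000565 kg/m³

For an instantaneous plane source, C(x,t) = M/(n_e·A·√(4πDt)) · exp(−(x−vt)²/(4Dt)), with n_e·A the pore (flow) area.
Plume center vt = 1.10 × 209 = 229.9 m, so the well at 224 m is 5.9 m upgradient of the peak.
√(4πDt) = 15.31 m, giving peak height M/(n_e·A·√(4πDt)) = 0.724/(0.25 × 210 × 15.31) = 0.0009007 kg/m³.
(x−vt)²/(4Dt) = (-5.9)²/(4 × 0.0892 × 209) = 0.4668; exp(−0.4668) = 0.6270.
C = 0.0009007 × 0.6270 = 0.000565 kg/m³.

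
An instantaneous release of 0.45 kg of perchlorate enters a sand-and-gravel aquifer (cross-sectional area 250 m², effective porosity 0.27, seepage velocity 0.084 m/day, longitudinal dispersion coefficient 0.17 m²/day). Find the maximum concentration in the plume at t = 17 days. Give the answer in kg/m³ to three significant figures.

The peak of an instantaneous 1D plume sits at x = vt; there the Gaussian factor is 1 and C_max = M/(n_e·A·√(4πDt)), where n_e·A is the pore area the mass is dissolved in.
√(4πDt) = √(4π × 0.17 × 17) = 6.026 m, so C_max = 0.45/(0.27 × 250 × 6.026) = 0.00111 kg/m³.

0.00111 kg/m³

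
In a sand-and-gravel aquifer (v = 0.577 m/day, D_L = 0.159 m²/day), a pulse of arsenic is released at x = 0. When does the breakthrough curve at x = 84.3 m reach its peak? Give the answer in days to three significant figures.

146 days

For the 1D instantaneous-source solution, setting ∂C/∂t = 0 at fixed x gives v²t² + 2Dt − x² = 0, so t = (√(D² + v²x²) − D)/v².
√(D² + v²x²) = √(0.159² + 0.577² × 84.3²) = 48.64; v² = 0.332929.
t = (48.64 − 0.159)/0.332929 = 146 days (vs. the pure-advection estimate x/v = 146 d).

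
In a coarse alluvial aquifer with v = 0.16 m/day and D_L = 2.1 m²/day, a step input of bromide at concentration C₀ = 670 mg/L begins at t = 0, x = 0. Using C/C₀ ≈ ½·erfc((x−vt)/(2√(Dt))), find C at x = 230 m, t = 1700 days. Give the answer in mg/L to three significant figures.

For a continuous step input, C/C₀ ≈ ½·erfc((x−vt)/(2√(Dt))).
vt = 0.16 × 1700 = 272 m and 2√(Dt) = 2√(2.1 × 1700) = 119.5 m.
Argument (x−vt)/(2√(Dt)) = (230 − 272)/119.5 = -0.3515; ½·erfc(-0.3515) = 0.6904.
C = 670 × 0.6904 = 463 mg/L.

463 mg/L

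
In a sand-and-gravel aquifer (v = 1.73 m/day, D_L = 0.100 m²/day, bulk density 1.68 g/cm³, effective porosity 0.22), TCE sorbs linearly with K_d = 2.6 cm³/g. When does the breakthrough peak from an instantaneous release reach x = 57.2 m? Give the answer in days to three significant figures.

Retardation factor R = 1 + ρ_b·K_d/n = 1 + 1.68 × 2.6/0.22 = 20.85.
Sorption retards both mechanisms: v_R = v/R = 0.08297 m/day, D_R = D/R = 0.004796 m²/day.
Peak time from v_R²t² + 2D_R t − x² = 0: t = (√(D_R² + v_R²x²) − D_R)/v_R².
√(D_R² + v_R²x²) = √(0.004796² + 0.08297² × 57.2²) = 4.746; v_R² = 0.006884.
t = (4.746 − 0.004796)/0.006884 = 689 days.

689 days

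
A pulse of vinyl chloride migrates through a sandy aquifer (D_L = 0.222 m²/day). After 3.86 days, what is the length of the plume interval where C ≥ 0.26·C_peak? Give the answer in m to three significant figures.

4.30 m

The plume is Gaussian with σ = √(2Dt) = √(2 × 0.222 × 3.86) = 1.309 m.
C/C_peak = exp(−Δx²/(2σ²)) = 0.26 ⇒ Δx = σ·√(−2 ln 0.26) = 1.309 × 1.641 = 2.148 m.
Width = 2Δx = 4.30 m.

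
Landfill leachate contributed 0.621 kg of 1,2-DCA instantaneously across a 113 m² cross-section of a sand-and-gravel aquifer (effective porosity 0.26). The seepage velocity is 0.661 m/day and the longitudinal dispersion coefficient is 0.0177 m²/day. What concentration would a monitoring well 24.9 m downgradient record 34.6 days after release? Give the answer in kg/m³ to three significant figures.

0.00142 kg/m³

For an instantaneous plane source, C(x,t) = M/(n_e·A·√(4πDt)) · exp(−(x−vt)²/(4Dt)), with n_e·A the pore (flow) area.
Plume center vt = 0.661 × 34.6 = 22.8706 m, so the well at 24.9 m is 2.0294 m downgradient of the peak.
√(4πDt) = 2.774 m, giving peak height M/(n_e·A·√(4πDt)) = 0.621/(0.26 × 113 × 2.774) = 0.007620 kg/m³.
(x−vt)²/(4Dt) = (2.0294)²/(4 × 0.0177 × 34.6) = 1.681; exp(−1.681) = 0.1862.
C = 0.007620 × 0.1862 = 0.00142 kg/m³.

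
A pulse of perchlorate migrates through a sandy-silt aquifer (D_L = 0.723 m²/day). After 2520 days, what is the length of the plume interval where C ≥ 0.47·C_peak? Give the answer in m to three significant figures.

148 m

The plume is Gaussian with σ = √(2Dt) = √(2 × 0.723 × 2520) = 60.36 m.
C/C_peak = exp(−Δx²/(2σ²)) = 0.47 ⇒ Δx = σ·√(−2 ln 0.47) = 60.36 × 1.229 = 74.18 m.
Width = 2Δx = 148 m.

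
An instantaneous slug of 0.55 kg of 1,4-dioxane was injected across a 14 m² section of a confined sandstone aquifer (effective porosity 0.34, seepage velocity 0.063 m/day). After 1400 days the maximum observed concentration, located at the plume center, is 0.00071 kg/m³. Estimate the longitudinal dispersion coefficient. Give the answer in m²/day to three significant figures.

1.51 m²/day

At the plume center C_max = M/(n_e·A·√(4πDt)), so D = M²/(4πt·(n_e·A·C_max)²).
n_e·A·C_max = 0.34 × 14 × 0.00071 = 0.003380 kg/m.
D = 0.55²/(4π × 1400 × 0.003380²) = 1.51 m²/day.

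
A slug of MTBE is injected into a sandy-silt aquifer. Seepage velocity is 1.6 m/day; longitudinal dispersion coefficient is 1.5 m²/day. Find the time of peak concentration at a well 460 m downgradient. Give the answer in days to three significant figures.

287 days

For the 1D instantaneous-source solution, setting ∂C/∂t = 0 at fixed x gives v²t² + 2Dt − x² = 0, so t = (√(D² + v²x²) − D)/v².
√(D² + v²x²) = √(1.5² + 1.6² × 460²) = 736.0; v² = 2.56.
t = (736.0 − 1.5)/2.56 = 287 days (vs. the pure-advection estimate x/v = 288 d).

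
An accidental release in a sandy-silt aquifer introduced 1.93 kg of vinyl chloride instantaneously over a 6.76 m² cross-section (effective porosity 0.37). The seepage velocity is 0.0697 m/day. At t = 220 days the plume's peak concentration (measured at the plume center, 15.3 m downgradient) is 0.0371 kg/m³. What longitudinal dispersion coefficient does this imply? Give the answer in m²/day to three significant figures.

0.156 m²/day

At the plume center C_max = M/(n_e·A·√(4πDt)), so D = M²/(4πt·(n_e·A·C_max)²).
n_e·A·C_max = 0.37 × 6.76 × 0.0371 = 0.09279 kg/m.
D = 1.93²/(4π × 220 × 0.09279²) = 0.156 m²/day.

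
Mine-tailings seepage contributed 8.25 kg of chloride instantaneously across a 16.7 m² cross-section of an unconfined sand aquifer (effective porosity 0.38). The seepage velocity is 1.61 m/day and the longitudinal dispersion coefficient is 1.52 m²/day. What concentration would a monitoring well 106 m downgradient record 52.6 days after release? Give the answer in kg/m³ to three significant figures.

For an instantaneous plane source, C(x,t) = M/(n_e·A·√(4πDt)) · exp(−(x−vt)²/(4Dt)), with n_e·A the pore (flow) area.
Plume center vt = 1.61 × 52.6 = 84.686 m, so the well at 106 m is 21.314 m downgradient of the peak.
√(4πDt) = 31.70 m, giving peak height M/(n_e·A·√(4πDt)) = 8.25/(0.38 × 16.7 × 31.70) = 0.04101 kg/m³.
(x−vt)²/(4Dt) = (21.314)²/(4 × 1.52 × 52.6) = 1.420; exp(−1.420) = 0.2417.
C = 0.04101 × 0.2417 = 0.00991 kg/m³.

0.00991 kg/m³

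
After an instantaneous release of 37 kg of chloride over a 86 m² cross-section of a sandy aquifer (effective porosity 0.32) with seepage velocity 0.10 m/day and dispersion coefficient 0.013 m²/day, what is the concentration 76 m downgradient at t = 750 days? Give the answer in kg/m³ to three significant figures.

For an instantaneous plane source, C(x,t) = M/(n_e·A·√(4πDt)) · exp(−(x−vt)²/(4Dt)), with n_e·A the pore (flow) area.
Plume center vt = 0.10 × 750 = 75 m, so the well at 76 m is 1 m downgradient of the peak.
√(4πDt) = 11.07 m, giving peak height M/(n_e·A·√(4πDt)) = 37/(0.32 × 86 × 11.07) = 0.1215 kg/m³.
(x−vt)²/(4Dt) = (1)²/(4 × 0.013 × 750) = 0.02564; exp(−0.02564) = 0.9747.
C = 0.1215 × 0.9747 = 0.118 kg/m³.

0.118 kg/m³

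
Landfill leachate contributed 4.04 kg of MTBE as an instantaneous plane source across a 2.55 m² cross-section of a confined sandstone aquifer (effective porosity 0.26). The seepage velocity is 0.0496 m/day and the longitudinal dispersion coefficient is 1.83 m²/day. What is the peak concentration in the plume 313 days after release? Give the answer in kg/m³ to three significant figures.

0.0718 kg/m³

The peak of an instantaneous 1D plume sits at x = vt; there the Gaussian factor is 1 and C_max = M/(n_e·A·√(4πDt)), where n_e·A is the pore area the mass is dissolved in.
√(4πDt) = √(4π × 1.83 × 313) = 84.84 m, so C_max = 4.04/(0.26 × 2.55 × 84.84) = 0.0718 kg/m³.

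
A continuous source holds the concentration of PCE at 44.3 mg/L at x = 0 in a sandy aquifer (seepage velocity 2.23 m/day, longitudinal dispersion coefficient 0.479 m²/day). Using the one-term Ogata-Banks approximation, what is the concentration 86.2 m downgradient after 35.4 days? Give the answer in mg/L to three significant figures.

For a continuous step input, C/C₀ ≈ ½·erfc((x−vt)/(2√(Dt))).
vt = 2.23 × 35.4 = 78.942 m and 2√(Dt) = 2√(0.479 × 35.4) = 8.236 m.
Argument (x−vt)/(2√(Dt)) = (86.2 − 78.942)/8.236 = 0.8813; ½·erfc(0.8813) = 0.1063.
C = 44.3 × 0.1063 = 4.71 mg/L.

4.71 mg/L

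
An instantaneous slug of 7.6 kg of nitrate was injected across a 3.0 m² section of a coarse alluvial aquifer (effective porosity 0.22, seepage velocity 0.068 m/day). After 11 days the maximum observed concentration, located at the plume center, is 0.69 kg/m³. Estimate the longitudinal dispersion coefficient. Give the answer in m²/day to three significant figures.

At the plume center C_max = M/(n_e·A·√(4πDt)), so D = M²/(4πt·(n_e·A·C_max)²).
n_e·A·C_max = 0.22 × 3.0 × 0.69 = 0.4554 kg/m.
D = 7.6²/(4π × 11 × 0.4554²) = 2.01 m²/day.

2.01 m²/day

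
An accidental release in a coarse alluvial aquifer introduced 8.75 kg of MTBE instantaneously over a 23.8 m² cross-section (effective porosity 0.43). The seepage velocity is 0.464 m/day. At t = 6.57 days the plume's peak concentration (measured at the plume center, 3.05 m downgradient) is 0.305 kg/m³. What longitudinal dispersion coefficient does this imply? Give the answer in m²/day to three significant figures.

At the plume center C_max = M/(n_e·A·√(4πDt)), so D = M²/(4πt·(n_e·A·C_max)²).
n_e·A·C_max = 0.43 × 23.8 × 0.305 = 3.121 kg/m.
D = 8.75²/(4π × 6.57 × 3.121²) = 0.0952 m²/day.

0.0952 m²/day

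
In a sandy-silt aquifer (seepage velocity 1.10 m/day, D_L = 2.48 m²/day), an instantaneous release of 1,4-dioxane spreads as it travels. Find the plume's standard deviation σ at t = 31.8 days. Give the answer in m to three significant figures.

Dispersive spreading gives a Gaussian with σ² = 2Dt; advection only shifts the center.
σ = √(2 × 2.48 × 31.8) = 12.6 m.

12.6 m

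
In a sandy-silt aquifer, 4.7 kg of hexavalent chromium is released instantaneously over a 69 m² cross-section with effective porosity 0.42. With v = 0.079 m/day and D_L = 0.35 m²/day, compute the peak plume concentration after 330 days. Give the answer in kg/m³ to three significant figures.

0.00426 kg/m³

The peak of an instantaneous 1D plume sits at x = vt; there the Gaussian factor is 1 and C_max = M/(n_e·A·√(4πDt)), where n_e·A is the pore area the mass is dissolved in.
√(4πDt) = √(4π × 0.35 × 330) = 38.10 m, so C_max = 4.7/(0.42 × 69 × 38.10) = 0.00426 kg/m³.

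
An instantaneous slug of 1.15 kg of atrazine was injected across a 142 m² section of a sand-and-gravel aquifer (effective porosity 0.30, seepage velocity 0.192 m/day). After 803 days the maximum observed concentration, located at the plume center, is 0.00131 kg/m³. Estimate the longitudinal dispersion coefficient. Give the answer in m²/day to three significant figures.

0.0421 m²/day

At the plume center C_max = M/(n_e·A·√(4πDt)), so D = M²/(4πt·(n_e·A·C_max)²).
n_e·A·C_max = 0.30 × 142 × 0.00131 = 0.05581 kg/m.
D = 1.15²/(4π × 803 × 0.05581²) = 0.0421 m²/day.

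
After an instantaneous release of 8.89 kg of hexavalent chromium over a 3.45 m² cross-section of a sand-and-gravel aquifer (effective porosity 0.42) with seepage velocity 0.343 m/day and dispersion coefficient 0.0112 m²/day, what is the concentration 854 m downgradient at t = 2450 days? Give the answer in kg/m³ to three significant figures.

0.0605 kg/m³

For an instantaneous plane source, C(x,t) = M/(n_e·A·√(4πDt)) · exp(−(x−vt)²/(4Dt)), with n_e·A the pore (flow) area.
Plume center vt = 0.343 × 2450 = 840.35 m, so the well at 854 m is 13.65 m downgradient of the peak.
√(4πDt) = 18.57 m, giving peak height M/(n_e·A·√(4πDt)) = 8.89/(0.42 × 3.45 × 18.57) = 0.3304 kg/m³.
(x−vt)²/(4Dt) = (13.65)²/(4 × 0.0112 × 2450) = 1.698; exp(−1.698) = 0.1830.
C = 0.3304 × 0.1830 = 0.0605 kg/m³.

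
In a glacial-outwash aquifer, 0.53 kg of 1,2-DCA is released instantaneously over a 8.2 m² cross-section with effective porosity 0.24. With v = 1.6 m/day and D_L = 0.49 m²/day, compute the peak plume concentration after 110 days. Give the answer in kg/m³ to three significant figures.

0.0103 kg/m³

The peak of an instantaneous 1D plume sits at x = vt; there the Gaussian factor is 1 and C_max = M/(n_e·A·√(4πDt)), where n_e·A is the pore area the mass is dissolved in.
√(4πDt) = √(4π × 0.49 × 110) = 26.03 m, so C_max = 0.53/(0.24 × 8.2 × 26.03) = 0.0103 kg/m³.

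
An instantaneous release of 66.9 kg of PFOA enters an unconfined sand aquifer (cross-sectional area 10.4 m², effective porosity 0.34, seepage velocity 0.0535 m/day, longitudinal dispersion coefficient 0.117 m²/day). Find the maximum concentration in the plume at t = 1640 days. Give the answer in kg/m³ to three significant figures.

The peak of an instantaneous 1D plume sits at x = vt; there the Gaussian factor is 1 and C_max = M/(n_e·A·√(4πDt)), where n_e·A is the pore area the mass is dissolved in.
√(4πDt) = √(4π × 0.117 × 1640) = 49.10 m, so C_max = 66.9/(0.34 × 10.4 × 49.10) = 0.385 kg/m³.

0.385 kg/m³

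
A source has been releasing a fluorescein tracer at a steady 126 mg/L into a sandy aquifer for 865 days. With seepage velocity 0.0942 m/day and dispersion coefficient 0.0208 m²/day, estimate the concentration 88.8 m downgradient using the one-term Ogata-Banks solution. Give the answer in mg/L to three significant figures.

14.0 mg/L

For a continuous step input, C/C₀ ≈ ½·erfc((x−vt)/(2√(Dt))).
vt = 0.0942 × 865 = 81.483 m and 2√(Dt) = 2√(0.0208 × 865) = 8.483 m.
Argument (x−vt)/(2√(Dt)) = (88.8 − 81.483)/8.483 = 0.8625; ½·erfc(0.8625) = 0.1113.
C = 126 × 0.1113 = 14.0 mg/L.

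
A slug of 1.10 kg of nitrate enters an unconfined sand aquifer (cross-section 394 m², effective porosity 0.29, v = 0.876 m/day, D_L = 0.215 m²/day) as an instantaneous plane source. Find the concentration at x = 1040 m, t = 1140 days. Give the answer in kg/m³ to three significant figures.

3.03e-05 kg/m³

For an instantaneous plane source, C(x,t) = M/(n_e·A·√(4πDt)) · exp(−(x−vt)²/(4Dt)), with n_e·A the pore (flow) area.
Plume center vt = 0.876 × 1140 = 998.64 m, so the well at 1040 m is 41.36 m downgradient of the peak.
√(4πDt) = 55.50 m, giving peak height M/(n_e·A·√(4πDt)) = 1.10/(0.29 × 394 × 55.50) = 0.0001735 kg/m³.
(x−vt)²/(4Dt) = (41.36)²/(4 × 0.215 × 1140) = 1.745; exp(−1.745) = 0.1746.
C = 0.0001735 × 0.1746 = 3.03e-05 kg/m³.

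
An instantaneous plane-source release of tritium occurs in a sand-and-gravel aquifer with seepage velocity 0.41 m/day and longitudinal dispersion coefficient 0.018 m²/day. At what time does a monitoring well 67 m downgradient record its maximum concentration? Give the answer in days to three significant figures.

163 days

For the 1D instantaneous-source solution, setting ∂C/∂t = 0 at fixed x gives v²t² + 2Dt − x² = 0, so t = (√(D² + v²x²) − D)/v².
√(D² + v²x²) = √(0.018² + 0.41² × 67²) = 27.47; v² = 0.1681.
t = (27.47 − 0.018)/0.1681 = 163 days (vs. the pure-advection estimate x/v = 163 d).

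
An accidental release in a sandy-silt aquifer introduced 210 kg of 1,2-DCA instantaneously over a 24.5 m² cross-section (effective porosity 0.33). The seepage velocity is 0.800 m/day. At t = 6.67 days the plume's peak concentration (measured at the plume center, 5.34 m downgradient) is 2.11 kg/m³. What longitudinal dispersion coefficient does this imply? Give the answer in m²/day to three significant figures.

1.81 m²/day

At the plume center C_max = M/(n_e·A·√(4πDt)), so D = M²/(4πt·(n_e·A·C_max)²).
n_e·A·C_max = 0.33 × 24.5 × 2.11 = 17.06 kg/m.
D = 210²/(4π × 6.67 × 17.06²) = 1.81 m²/day.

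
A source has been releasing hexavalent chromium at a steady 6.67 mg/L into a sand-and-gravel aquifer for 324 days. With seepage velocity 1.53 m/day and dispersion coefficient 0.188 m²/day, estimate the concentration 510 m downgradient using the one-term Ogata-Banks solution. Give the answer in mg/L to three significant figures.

For a continuous step input, C/C₀ ≈ ½·erfc((x−vt)/(2√(Dt))).
vt = 1.53 × 324 = 495.72 m and 2√(Dt) = 2√(0.188 × 324) = 15.61 m.
Argument (x−vt)/(2√(Dt)) = (510 − 495.72)/15.61 = 0.9148; ½·erfc(0.9148) = 0.09788.
C = 6.67 × 0.09788 = 0.653 mg/L.

0.653 mg/L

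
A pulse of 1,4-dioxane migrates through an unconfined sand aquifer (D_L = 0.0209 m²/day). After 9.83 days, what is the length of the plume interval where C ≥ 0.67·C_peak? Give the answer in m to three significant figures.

The plume is Gaussian with σ = √(2Dt) = √(2 × 0.0209 × 9.83) = 0.6410 m.
C/C_peak = exp(−Δx²/(2σ²)) = 0.67 ⇒ Δx = σ·√(−2 ln 0.67) = 0.6410 × 0.8950 = 0.5737 m.
Width = 2Δx = 1.15 m.

1.15 m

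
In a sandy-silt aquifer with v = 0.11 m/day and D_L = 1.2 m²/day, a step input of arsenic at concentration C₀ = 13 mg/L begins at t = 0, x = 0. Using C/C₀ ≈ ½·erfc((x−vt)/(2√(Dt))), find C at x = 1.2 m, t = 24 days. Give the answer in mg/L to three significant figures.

7.48 mg/L

For a continuous step input, C/C₀ ≈ ½·erfc((x−vt)/(2√(Dt))).
vt = 0.11 × 24 = 2.64 m and 2√(Dt) = 2√(1.2 × 24) = 10.73 m.
Argument (x−vt)/(2√(Dt)) = (1.2 − 2.64)/10.73 = -0.1342; ½·erfc(-0.1342) = 0.5753.
C = 13 × 0.5753 = 7.48 mg/L.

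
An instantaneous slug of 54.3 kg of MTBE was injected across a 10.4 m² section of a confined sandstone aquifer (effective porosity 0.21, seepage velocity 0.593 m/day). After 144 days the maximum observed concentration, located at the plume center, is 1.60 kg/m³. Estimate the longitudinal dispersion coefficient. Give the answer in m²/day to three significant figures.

At the plume center C_max = M/(n_e·A·√(4πDt)), so D = M²/(4πt·(n_e·A·C_max)²).
n_e·A·C_max = 0.21 × 10.4 × 1.60 = 3.494 kg/m.
D = 54.3²/(4π × 144 × 3.494²) = 0.133 m²/day.

0.133 m²/day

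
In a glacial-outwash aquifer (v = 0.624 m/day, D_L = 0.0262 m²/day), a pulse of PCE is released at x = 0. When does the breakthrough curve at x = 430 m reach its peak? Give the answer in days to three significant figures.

For the 1D instantaneous-source solution, setting ∂C/∂t = 0 at fixed x gives v²t² + 2Dt − x² = 0, so t = (√(D² + v²x²) − D)/v².
√(D² + v²x²) = √(0.0262² + 0.624² × 430²) = 268.3; v² = 0.389376.
t = (268.3 − 0.0262)/0.389376 = 689 days (vs. the pure-advection estimate x/v = 689 d).

689 days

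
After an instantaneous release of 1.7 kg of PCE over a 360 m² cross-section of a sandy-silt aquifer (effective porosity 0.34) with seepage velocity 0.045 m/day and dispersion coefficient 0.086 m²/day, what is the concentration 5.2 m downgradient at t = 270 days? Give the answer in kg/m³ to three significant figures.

For an instantaneous plane source, C(x,t) = M/(n_e·A·√(4πDt)) · exp(−(x−vt)²/(4Dt)), with n_e·A the pore (flow) area.
Plume center vt = 0.045 × 270 = 12.15 m, so the well at 5.2 m is 6.95 m upgradient of the peak.
√(4πDt) = 17.08 m, giving peak height M/(n_e·A·√(4πDt)) = 1.7/(0.34 × 360 × 17.08) = 0.0008132 kg/m³.
(x−vt)²/(4Dt) = (-6.95)²/(4 × 0.086 × 270) = 0.5201; exp(−0.5201) = 0.5945.
C = 0.0008132 × 0.5945 = 0.000483 kg/m³.

0.000483 kg/m³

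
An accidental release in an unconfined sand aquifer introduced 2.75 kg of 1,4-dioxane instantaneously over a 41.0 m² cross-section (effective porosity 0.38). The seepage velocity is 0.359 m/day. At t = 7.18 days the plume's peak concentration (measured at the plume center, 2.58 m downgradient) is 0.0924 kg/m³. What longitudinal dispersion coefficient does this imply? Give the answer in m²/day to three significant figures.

At the plume center C_max = M/(n_e·A·√(4πDt)), so D = M²/(4πt·(n_e·A·C_max)²).
n_e·A·C_max = 0.38 × 41.0 × 0.0924 = 1.440 kg/m.
D = 2.75²/(4π × 7.18 × 1.440²) = 0.0404 m²/day.

0.0404 m²/day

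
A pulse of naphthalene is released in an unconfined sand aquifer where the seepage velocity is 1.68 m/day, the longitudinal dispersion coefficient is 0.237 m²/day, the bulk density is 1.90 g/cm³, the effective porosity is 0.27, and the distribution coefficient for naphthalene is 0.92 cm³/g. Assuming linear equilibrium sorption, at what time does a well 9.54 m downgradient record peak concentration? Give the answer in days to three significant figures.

41.8 days

Retardation factor R = 1 + ρ_b·K_d/n = 1 + 1.90 × 0.92/0.27 = 7.474.
Sorption retards both mechanisms: v_R = v/R = 0.2248 m/day, D_R = D/R = 0.03171 m²/day.
Peak time from v_R²t² + 2D_R t − x² = 0: t = (√(D_R² + v_R²x²) − D_R)/v_R².
√(D_R² + v_R²x²) = √(0.03171² + 0.2248² × 9.54²) = 2.145; v_R² = 0.05054.
t = (2.145 − 0.03171)/0.05054 = 41.8 days.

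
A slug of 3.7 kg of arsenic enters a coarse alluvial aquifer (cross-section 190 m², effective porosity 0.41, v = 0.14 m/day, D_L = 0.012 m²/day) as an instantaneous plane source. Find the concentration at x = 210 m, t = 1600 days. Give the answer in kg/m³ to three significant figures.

For an instantaneous plane source, C(x,t) = M/(n_e·A·√(4πDt)) · exp(−(x−vt)²/(4Dt)), with n_e·A the pore (flow) area.
Plume center vt = 0.14 × 1600 = 224 m, so the well at 210 m is 14 m upgradient of the peak.
√(4πDt) = 15.53 m, giving peak height M/(n_e·A·√(4πDt)) = 3.7/(0.41 × 190 × 15.53) = 0.003058 kg/m³.
(x−vt)²/(4Dt) = (-14)²/(4 × 0.012 × 1600) = 2.552; exp(−2.552) = 0.07793.
C = 0.003058 × 0.07793 = 0.000238 kg/m³.

0.000238 kg/m³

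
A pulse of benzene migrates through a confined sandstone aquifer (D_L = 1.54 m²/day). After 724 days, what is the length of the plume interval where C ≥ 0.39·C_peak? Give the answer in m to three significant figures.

The plume is Gaussian with σ = √(2Dt) = √(2 × 1.54 × 724) = 47.22 m.
C/C_peak = exp(−Δx²/(2σ²)) = 0.39 ⇒ Δx = σ·√(−2 ln 0.39) = 47.22 × 1.372 = 64.79 m.
Width = 2Δx = 130 m.

130 m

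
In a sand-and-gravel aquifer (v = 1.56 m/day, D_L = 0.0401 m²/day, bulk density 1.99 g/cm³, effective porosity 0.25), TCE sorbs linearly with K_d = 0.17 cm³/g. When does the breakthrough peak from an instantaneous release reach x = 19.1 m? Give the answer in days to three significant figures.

Retardation factor R = 1 + ρ_b·K_d/n = 1 + 1.99 × 0.17/0.25 = 2.353.
Sorption retards both mechanisms: v_R = v/R = 0.6630 m/day, D_R = D/R = 0.01704 m²/day.
Peak time from v_R²t² + 2D_R t − x² = 0: t = (√(D_R² + v_R²x²) − D_R)/v_R².
√(D_R² + v_R²x²) = √(0.01704² + 0.6630² × 19.1²) = 12.66; v_R² = 0.4396.
t = (12.66 − 0.01704)/0.4396 = 28.8 days.

28.8 days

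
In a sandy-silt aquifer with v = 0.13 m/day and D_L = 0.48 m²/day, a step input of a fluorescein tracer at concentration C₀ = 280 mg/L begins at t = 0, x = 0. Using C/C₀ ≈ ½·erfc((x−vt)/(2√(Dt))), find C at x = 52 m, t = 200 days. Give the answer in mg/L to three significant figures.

For a continuous step input, C/C₀ ≈ ½·erfc((x−vt)/(2√(Dt))).
vt = 0.13 × 200 = 26 m and 2√(Dt) = 2√(0.48 × 200) = 19.60 m.
Argument (x−vt)/(2√(Dt)) = (52 − 26)/19.60 = 1.327; ½·erfc(1.327) = 0.03028.
C = 280 × 0.03028 = 8.48 mg/L.

8.48 mg/L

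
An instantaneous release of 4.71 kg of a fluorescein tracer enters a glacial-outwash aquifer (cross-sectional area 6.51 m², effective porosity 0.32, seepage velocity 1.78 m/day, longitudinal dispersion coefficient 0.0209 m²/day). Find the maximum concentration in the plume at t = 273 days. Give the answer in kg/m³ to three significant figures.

The peak of an instantaneous 1D plume sits at x = vt; there the Gaussian factor is 1 and C_max = M/(n_e·A·√(4πDt)), where n_e·A is the pore area the mass is dissolved in.
√(4πDt) = √(4π × 0.0209 × 273) = 8.468 m, so C_max = 4.71/(0.32 × 6.51 × 8.468) = 0.267 kg/m³.

0.267 kg/m³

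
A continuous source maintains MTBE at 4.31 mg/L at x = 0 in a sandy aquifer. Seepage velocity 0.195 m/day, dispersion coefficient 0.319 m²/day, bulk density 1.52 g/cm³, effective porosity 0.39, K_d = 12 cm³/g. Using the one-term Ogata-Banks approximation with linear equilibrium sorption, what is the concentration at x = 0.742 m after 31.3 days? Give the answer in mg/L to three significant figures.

Retardation factor R = 1 + ρ_b·K_d/n = 1 + 1.52 × 12/0.39 = 47.77.
Sorption retards both mechanisms: v_R = v/R = 0.004082 m/day, D_R = D/R = 0.006678 m²/day.
v_R·t = 0.004082 × 31.3 = 0.1277666 m; 2√(D_R t) = 0.9144 m; argument = (0.742 − 0.1277666)/0.9144 = 0.6717.
C = C₀ × ½·erfc(0.6717) = 4.31 × 0.1711 = 0.737 mg/L.

0.737 mg/L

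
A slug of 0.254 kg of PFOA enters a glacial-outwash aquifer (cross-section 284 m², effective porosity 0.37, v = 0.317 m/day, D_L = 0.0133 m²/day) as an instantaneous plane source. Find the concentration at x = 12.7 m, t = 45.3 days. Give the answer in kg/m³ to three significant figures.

0.000280 kg/m³

For an instantaneous plane source, C(x,t) = M/(n_e·A·√(4πDt)) · exp(−(x−vt)²/(4Dt)), with n_e·A the pore (flow) area.
Plume center vt = 0.317 × 45.3 = 14.3601 m, so the well at 12.7 m is 1.6601 m upgradient of the peak.
√(4πDt) = 2.752 m, giving peak height M/(n_e·A·√(4πDt)) = 0.254/(0.37 × 284 × 2.752) = 0.0008783 kg/m³.
(x−vt)²/(4Dt) = (-1.6601)²/(4 × 0.0133 × 45.3) = 1.144; exp(−1.144) = 0.3185.
C = 0.0008783 × 0.3185 = 0.000280 kg/m³.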